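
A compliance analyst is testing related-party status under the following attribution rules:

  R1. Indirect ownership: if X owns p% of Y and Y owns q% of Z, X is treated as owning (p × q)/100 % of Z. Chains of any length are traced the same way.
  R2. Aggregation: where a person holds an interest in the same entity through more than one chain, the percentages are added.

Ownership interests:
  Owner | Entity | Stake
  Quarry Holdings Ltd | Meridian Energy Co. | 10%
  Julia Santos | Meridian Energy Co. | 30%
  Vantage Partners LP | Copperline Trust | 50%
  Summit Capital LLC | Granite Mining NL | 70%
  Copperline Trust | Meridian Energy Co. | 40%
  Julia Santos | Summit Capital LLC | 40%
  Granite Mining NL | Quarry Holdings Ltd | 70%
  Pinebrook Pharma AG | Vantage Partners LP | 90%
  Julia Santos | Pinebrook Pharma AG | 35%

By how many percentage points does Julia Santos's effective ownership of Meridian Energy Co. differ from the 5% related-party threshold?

Chain via Pinebrook Pharma AG → Vantage Partners LP → Copperline Trust (R1): 35% × 90% × 50% × 40% = 6.3% of Meridian Energy Co.
Chain via Summit Capital LLC → Granite Mining NL → Quarry Holdings Ltd (R1): 40% × 70% × 70% × 10% = 1.96% of Meridian Energy Co.
Direct interest in Meridian Energy Co: 30%.
Aggregating (R2): 6.3% + 1.96% + 30% = 38.26%.
38.26% exceeds the 5% threshold by 33.26 percentage points.

33.26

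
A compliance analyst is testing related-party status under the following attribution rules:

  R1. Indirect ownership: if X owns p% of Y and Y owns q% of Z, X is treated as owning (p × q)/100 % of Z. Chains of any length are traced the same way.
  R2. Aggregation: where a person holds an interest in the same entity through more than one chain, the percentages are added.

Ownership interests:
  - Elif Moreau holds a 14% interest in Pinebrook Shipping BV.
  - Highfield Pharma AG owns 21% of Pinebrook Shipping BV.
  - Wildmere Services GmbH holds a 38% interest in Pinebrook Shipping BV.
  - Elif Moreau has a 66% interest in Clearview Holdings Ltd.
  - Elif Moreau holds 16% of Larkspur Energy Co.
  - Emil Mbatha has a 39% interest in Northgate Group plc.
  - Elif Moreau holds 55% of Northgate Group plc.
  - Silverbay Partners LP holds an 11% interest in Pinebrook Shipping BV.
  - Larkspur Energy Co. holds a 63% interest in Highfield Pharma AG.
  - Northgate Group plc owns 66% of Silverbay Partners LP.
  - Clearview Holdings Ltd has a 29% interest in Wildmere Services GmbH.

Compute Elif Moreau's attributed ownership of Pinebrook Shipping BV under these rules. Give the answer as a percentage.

27.383%

Chain via Clearview Holdings Ltd → Wildmere Services GmbH (R1): 66% × 29% × 38% = 7.2732% of Pinebrook Shipping BV.
Chain via Larkspur Energy Co. → Highfield Pharma AG (R1): 16% × 63% × 21% = 2.1168% of Pinebrook Shipping BV.
Chain via Northgate Group plc → Silverbay Partners LP (R1): 55% × 66% × 11% = 3.993% of Pinebrook Shipping BV.
Direct interest in Pinebrook Shipping BV: 14%.
Aggregating (R2): 7.2732% + 2.1168% + 3.993% + 14% = 27.383%.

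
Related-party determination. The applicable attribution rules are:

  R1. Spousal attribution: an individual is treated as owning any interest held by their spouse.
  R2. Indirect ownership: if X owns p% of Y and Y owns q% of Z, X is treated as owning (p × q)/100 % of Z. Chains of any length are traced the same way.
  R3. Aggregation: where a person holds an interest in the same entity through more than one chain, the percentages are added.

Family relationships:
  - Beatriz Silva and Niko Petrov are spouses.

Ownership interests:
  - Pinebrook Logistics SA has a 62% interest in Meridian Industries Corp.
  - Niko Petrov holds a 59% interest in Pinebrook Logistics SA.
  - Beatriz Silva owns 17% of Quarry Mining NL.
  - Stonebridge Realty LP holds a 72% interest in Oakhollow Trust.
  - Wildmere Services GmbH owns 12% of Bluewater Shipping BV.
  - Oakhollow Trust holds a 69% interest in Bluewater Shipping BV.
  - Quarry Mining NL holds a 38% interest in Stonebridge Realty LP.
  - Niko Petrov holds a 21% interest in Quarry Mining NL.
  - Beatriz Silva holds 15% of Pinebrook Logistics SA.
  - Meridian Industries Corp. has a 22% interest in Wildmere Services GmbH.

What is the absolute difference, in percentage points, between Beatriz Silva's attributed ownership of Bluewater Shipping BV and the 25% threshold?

16.614976

By spousal attribution (R1), Beatriz Silva is treated as also owning Niko Petrov's interest in Pinebrook Logistics SA, giving 15% + 59% = 74%.
By spousal attribution (R1), Beatriz Silva is treated as also owning Niko Petrov's interest in Quarry Mining NL, giving 17% + 21% = 38%.
Chain via Pinebrook Logistics SA → Meridian Industries Corp. → Wildmere Services GmbH (R2): 74% × 62% × 22% × 12% = 1.211232% of Bluewater Shipping BV.
Chain via Quarry Mining NL → Stonebridge Realty LP → Oakhollow Trust (R2): 38% × 38% × 72% × 69% = 7.173792% of Bluewater Shipping BV.
Aggregating (R3): 1.211232% + 7.173792% = 8.385024%.
8.385024% falls short of the 25% threshold by 16.614976 percentage points.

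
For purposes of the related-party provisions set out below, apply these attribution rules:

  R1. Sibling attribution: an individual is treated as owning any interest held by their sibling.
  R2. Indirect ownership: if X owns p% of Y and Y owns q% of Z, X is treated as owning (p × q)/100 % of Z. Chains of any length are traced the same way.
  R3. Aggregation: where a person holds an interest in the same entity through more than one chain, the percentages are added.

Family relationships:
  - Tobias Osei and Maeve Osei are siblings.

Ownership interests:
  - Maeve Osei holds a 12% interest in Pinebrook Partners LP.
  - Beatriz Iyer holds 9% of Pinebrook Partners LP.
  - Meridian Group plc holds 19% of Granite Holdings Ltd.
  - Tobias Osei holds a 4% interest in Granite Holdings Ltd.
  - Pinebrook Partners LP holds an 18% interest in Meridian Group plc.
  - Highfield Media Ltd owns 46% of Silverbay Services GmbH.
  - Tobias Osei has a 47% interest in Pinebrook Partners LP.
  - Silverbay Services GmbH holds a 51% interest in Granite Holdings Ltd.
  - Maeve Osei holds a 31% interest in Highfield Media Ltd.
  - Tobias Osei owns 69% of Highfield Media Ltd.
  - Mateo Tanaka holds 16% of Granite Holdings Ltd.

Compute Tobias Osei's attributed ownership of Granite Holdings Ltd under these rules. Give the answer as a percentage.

By sibling attribution (R1), Tobias Osei is treated as also owning Maeve Osei's interest in Highfield Media Ltd, giving 69% + 31% = 100%.
By sibling attribution (R1), Tobias Osei is treated as also owning Maeve Osei's interest in Pinebrook Partners LP, giving 47% + 12% = 59%.
Chain via Highfield Media Ltd → Silverbay Services GmbH (R2): 100% × 46% × 51% = 23.46% of Granite Holdings Ltd.
Chain via Pinebrook Partners LP → Meridian Group plc (R2): 59% × 18% × 19% = 2.0178% of Granite Holdings Ltd.
Direct interest in Granite Holdings Ltd: 4%.
Aggregating (R3): 23.46% + 2.0178% + 4% = 29.4778%.

29.4778%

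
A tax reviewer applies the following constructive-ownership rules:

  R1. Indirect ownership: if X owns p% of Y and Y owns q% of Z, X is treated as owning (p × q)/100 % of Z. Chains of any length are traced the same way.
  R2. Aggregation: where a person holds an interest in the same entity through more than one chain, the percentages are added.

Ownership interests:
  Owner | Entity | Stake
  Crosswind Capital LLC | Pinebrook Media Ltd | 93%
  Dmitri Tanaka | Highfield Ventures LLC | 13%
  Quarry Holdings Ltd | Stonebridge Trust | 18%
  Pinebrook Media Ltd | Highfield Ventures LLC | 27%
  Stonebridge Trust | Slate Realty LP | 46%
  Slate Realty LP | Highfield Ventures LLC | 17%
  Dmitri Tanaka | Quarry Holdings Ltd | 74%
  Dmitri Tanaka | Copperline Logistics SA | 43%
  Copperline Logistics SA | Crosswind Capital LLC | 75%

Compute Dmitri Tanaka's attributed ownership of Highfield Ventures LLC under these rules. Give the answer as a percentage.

22.139599%

Chain via Copperline Logistics SA → Crosswind Capital LLC → Pinebrook Media Ltd (R1): 43% × 75% × 93% × 27% = 8.097975% of Highfield Ventures LLC.
Chain via Quarry Holdings Ltd → Stonebridge Trust → Slate Realty LP (R1): 74% × 18% × 46% × 17% = 1.041624% of Highfield Ventures LLC.
Direct interest in Highfield Ventures LLC: 13%.
Aggregating (R2): 8.097975% + 1.041624% + 13% = 22.139599%.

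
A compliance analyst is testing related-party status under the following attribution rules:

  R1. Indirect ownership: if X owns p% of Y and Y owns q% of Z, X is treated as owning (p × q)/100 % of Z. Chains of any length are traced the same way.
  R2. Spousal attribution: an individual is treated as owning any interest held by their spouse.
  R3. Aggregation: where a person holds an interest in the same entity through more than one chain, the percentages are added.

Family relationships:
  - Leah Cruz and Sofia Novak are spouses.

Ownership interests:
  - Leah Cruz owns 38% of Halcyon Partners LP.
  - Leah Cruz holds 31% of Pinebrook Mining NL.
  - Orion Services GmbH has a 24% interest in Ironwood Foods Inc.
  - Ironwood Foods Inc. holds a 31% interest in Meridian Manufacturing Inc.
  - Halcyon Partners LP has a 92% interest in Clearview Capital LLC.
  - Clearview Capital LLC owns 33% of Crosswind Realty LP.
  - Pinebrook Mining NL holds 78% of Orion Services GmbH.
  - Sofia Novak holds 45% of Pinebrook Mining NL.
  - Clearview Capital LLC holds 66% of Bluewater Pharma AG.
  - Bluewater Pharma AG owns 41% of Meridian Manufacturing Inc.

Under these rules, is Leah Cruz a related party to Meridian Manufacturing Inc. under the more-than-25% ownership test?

By spousal attribution (R2), Leah Cruz is treated as also owning Sofia Novak's interest in Pinebrook Mining NL, giving 31% + 45% = 76%.
Chain via Pinebrook Mining NL → Orion Services GmbH → Ironwood Foods Inc. (R1): 76% × 78% × 24% × 31% = 4.410432% of Meridian Manufacturing Inc.
Chain via Halcyon Partners LP → Clearview Capital LLC → Bluewater Pharma AG (R1): 38% × 92% × 66% × 41% = 9.460176% of Meridian Manufacturing Inc.
Aggregating (R3): 4.410432% + 9.460176% = 13.870608%.
13.870608% does not exceed the 25% threshold, so Leah is not a related party to Meridian Manufacturing Inc.

No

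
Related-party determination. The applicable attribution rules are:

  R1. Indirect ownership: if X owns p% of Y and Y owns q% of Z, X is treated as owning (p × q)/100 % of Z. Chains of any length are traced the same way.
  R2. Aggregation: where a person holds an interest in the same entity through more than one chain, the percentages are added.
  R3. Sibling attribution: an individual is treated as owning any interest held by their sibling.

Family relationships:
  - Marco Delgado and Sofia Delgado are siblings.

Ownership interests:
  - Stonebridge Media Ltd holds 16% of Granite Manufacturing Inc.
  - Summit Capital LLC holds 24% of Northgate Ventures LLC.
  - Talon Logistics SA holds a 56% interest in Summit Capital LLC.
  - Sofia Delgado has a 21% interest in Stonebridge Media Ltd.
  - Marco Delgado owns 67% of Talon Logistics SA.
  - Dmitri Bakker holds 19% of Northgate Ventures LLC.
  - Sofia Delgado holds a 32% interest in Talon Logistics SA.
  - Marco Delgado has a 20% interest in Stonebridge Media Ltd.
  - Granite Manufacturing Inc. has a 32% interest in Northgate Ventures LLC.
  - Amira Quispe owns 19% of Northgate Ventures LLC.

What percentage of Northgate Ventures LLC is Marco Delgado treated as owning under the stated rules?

By sibling attribution (R3), Marco Delgado is treated as also owning Sofia Delgado's interest in Stonebridge Media Ltd, giving 20% + 21% = 41%.
By sibling attribution (R3), Marco Delgado is treated as also owning Sofia Delgado's interest in Talon Logistics SA, giving 67% + 32% = 99%.
Chain via Stonebridge Media Ltd → Granite Manufacturing Inc. (R1): 41% × 16% × 32% = 2.0992% of Northgate Ventures LLC.
Chain via Talon Logistics SA → Summit Capital LLC (R1): 99% × 56% × 24% = 13.3056% of Northgate Ventures LLC.
Aggregating (R2): 2.0992% + 13.3056% = 15.4048%.

15.4048%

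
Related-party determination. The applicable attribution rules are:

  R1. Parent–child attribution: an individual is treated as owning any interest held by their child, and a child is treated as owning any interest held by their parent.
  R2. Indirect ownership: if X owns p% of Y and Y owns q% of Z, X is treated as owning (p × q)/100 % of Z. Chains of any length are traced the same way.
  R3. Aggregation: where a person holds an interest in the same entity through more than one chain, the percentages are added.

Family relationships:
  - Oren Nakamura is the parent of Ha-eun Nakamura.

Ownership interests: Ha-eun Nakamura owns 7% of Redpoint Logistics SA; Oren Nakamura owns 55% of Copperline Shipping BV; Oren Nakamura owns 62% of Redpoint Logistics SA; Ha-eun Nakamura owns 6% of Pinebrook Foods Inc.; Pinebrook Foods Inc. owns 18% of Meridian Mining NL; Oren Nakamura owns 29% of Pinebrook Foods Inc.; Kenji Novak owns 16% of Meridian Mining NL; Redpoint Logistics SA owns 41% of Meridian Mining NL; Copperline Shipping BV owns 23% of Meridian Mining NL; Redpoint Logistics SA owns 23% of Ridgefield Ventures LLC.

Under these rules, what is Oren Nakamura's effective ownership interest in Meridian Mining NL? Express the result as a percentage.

By parent–child attribution (R1), Oren Nakamura is treated as also owning Ha-eun Nakamura's interest in Pinebrook Foods Inc, giving 29% + 6% = 35%.
By parent–child attribution (R1), Oren Nakamura is treated as also owning Ha-eun Nakamura's interest in Redpoint Logistics SA, giving 62% + 7% = 69%.
Chain via Pinebrook Foods Inc. (R2): 35% × 18% = 6.3% of Meridian Mining NL.
Chain via Redpoint Logistics SA (R2): 69% × 41% = 28.29% of Meridian Mining NL.
Chain via Copperline Shipping BV (R2): 55% × 23% = 12.65% of Meridian Mining NL.
Aggregating (R3): 6.3% + 28.29% + 12.65% = 47.24%.

47.24%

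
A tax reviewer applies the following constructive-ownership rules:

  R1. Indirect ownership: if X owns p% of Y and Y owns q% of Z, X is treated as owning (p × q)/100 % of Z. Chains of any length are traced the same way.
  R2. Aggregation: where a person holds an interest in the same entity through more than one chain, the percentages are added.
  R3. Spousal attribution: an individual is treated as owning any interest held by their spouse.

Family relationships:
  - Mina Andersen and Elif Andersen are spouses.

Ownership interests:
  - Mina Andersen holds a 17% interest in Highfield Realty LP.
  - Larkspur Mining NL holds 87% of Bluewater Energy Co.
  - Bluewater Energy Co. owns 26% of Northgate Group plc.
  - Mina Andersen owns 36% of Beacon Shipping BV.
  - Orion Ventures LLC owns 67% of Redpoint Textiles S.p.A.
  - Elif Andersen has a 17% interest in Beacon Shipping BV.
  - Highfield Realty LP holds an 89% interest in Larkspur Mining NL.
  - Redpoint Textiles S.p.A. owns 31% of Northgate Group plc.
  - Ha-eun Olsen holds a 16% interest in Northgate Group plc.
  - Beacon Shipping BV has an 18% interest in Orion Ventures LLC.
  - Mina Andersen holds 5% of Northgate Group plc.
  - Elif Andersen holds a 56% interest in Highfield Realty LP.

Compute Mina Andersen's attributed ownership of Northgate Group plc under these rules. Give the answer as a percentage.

By spousal attribution (R3), Mina Andersen is treated as also owning Elif Andersen's interest in Beacon Shipping BV, giving 36% + 17% = 53%.
By spousal attribution (R3), Mina Andersen is treated as also owning Elif Andersen's interest in Highfield Realty LP, giving 17% + 56% = 73%.
Chain via Beacon Shipping BV → Orion Ventures LLC → Redpoint Textiles S.p.A. (R1): 53% × 18% × 67% × 31% = 1.981458% of Northgate Group plc.
Chain via Highfield Realty LP → Larkspur Mining NL → Bluewater Energy Co. (R1): 73% × 89% × 87% × 26% = 14.696214% of Northgate Group plc.
Direct interest in Northgate Group plc: 5%.
Aggregating (R2): 1.981458% + 14.696214% + 5% = 21.677672%.

21.677672%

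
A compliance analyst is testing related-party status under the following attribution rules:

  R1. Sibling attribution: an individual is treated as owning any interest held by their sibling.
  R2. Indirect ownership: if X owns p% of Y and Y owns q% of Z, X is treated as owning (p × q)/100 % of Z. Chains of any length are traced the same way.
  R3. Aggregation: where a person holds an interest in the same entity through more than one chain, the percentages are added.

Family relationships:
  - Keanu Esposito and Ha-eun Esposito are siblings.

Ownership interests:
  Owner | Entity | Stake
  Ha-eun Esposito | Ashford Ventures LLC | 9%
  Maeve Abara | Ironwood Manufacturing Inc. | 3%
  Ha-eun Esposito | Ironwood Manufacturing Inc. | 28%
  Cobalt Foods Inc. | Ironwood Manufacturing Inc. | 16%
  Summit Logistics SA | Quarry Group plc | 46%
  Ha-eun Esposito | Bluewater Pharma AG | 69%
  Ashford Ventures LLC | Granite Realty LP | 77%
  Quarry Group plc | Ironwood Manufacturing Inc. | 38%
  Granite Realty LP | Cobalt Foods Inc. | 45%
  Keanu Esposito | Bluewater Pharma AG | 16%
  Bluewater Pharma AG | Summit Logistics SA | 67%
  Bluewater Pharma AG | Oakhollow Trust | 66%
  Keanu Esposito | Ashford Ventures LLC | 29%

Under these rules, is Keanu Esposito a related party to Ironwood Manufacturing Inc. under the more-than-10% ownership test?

By sibling attribution (R1), Keanu Esposito is treated as also owning Ha-eun Esposito's interest in Bluewater Pharma AG, giving 16% + 69% = 85%.
By sibling attribution (R1), Keanu Esposito is treated as also owning Ha-eun Esposito's interest in Ashford Ventures LLC, giving 29% + 9% = 38%.
By sibling attribution (R1), Keanu Esposito is treated as owning Ha-eun Esposito's 28% interest in Ironwood Manufacturing Inc.
Chain via Bluewater Pharma AG → Summit Logistics SA → Quarry Group plc (R2): 85% × 67% × 46% × 38% = 9.95486% of Ironwood Manufacturing Inc.
Chain via Ashford Ventures LLC → Granite Realty LP → Cobalt Foods Inc. (R2): 38% × 77% × 45% × 16% = 2.10672% of Ironwood Manufacturing Inc.
Direct interest in Ironwood Manufacturing Inc: 28%.
Aggregating (R3): 9.95486% + 2.10672% + 28% = 40.06158%.
40.06158% exceeds the 10% threshold, so Keanu is a related party to Ironwood Manufacturing Inc.

Yes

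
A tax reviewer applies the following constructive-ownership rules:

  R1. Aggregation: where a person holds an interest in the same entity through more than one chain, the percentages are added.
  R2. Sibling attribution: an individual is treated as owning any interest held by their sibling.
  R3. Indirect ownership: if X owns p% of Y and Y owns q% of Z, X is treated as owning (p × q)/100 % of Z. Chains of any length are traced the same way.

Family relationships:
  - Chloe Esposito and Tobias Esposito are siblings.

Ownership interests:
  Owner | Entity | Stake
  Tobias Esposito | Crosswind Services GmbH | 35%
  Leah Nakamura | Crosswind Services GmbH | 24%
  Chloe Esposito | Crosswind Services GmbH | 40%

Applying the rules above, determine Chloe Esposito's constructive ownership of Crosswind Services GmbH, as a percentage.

75%

By sibling attribution (R2), Chloe Esposito is treated as also owning Tobias Esposito's interest in Crosswind Services GmbH, giving 40% + 35% = 75%.
Direct interest in Crosswind Services GmbH: 75%.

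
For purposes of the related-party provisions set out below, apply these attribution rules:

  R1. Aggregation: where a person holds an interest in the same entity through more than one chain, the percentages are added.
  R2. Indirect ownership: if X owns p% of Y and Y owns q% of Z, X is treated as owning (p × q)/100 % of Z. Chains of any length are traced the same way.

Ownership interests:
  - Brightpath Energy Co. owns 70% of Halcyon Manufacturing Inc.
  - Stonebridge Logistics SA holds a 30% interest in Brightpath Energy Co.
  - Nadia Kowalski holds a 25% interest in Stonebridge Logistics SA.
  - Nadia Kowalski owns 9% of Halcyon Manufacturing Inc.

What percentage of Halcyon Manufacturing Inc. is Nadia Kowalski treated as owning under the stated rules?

Chain via Stonebridge Logistics SA → Brightpath Energy Co. (R2): 25% × 30% × 70% = 5.25% of Halcyon Manufacturing Inc.
Direct interest in Halcyon Manufacturing Inc: 9%.
Aggregating (R1): 5.25% + 9% = 14.25%.

14.25%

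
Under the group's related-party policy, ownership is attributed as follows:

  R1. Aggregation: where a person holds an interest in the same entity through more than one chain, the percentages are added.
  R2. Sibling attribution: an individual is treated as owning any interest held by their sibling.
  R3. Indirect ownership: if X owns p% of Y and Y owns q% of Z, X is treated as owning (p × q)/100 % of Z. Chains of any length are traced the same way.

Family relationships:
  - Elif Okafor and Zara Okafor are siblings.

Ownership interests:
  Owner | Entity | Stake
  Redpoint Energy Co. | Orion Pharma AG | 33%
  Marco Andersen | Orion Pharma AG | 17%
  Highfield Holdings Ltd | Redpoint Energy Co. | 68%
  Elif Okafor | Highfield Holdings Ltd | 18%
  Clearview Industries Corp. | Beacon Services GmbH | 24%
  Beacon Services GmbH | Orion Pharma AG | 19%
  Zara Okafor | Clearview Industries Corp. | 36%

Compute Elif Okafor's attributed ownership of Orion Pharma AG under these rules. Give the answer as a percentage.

5.6808%

By sibling attribution (R2), Elif Okafor is treated as owning Zara Okafor's 36% interest in Clearview Industries Corp.
Chain via Highfield Holdings Ltd → Redpoint Energy Co. (R3): 18% × 68% × 33% = 4.0392% of Orion Pharma AG.
Chain via Clearview Industries Corp. → Beacon Services GmbH (R3): 36% × 24% × 19% = 1.6416% of Orion Pharma AG.
Aggregating (R1): 4.0392% + 1.6416% = 5.6808%.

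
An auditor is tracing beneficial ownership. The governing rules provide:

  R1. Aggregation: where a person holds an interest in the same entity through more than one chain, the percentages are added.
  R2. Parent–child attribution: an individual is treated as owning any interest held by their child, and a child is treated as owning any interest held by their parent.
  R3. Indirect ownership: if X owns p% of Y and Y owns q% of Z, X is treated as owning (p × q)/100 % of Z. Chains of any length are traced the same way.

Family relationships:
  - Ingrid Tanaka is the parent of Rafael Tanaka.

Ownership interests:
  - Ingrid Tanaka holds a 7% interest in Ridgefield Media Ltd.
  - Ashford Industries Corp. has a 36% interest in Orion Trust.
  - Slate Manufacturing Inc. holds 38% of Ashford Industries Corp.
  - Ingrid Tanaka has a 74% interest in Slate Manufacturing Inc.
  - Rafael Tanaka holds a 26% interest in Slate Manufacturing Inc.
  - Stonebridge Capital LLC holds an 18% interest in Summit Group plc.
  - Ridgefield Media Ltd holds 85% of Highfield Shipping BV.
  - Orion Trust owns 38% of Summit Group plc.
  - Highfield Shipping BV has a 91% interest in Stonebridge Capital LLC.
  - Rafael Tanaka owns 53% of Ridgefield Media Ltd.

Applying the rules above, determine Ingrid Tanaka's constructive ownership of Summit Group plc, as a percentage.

13.5522%

By parent–child attribution (R2), Ingrid Tanaka is treated as also owning Rafael Tanaka's interest in Slate Manufacturing Inc, giving 74% + 26% = 100%.
By parent–child attribution (R2), Ingrid Tanaka is treated as also owning Rafael Tanaka's interest in Ridgefield Media Ltd, giving 7% + 53% = 60%.
Chain via Slate Manufacturing Inc. → Ashford Industries Corp. → Orion Trust (R3): 100% × 38% × 36% × 38% = 5.1984% of Summit Group plc.
Chain via Ridgefield Media Ltd → Highfield Shipping BV → Stonebridge Capital LLC (R3): 60% × 85% × 91% × 18% = 8.3538% of Summit Group plc.
Aggregating (R1): 5.1984% + 8.3538% = 13.5522%.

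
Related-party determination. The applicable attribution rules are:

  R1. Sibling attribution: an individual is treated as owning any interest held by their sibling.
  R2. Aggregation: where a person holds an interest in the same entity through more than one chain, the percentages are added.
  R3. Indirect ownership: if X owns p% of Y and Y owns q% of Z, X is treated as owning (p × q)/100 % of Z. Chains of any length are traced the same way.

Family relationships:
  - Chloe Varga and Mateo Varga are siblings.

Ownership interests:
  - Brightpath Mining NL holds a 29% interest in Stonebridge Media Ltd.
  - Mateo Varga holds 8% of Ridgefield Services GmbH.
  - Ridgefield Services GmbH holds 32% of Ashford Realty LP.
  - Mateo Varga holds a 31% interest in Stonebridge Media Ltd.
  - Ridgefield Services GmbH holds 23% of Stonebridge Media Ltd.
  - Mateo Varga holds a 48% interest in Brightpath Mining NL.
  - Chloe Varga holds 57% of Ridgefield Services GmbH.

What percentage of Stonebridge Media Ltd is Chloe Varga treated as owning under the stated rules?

59.87%

By sibling attribution (R1), Chloe Varga is treated as also owning Mateo Varga's interest in Ridgefield Services GmbH, giving 57% + 8% = 65%.
By sibling attribution (R1), Chloe Varga is treated as owning Mateo Varga's 48% interest in Brightpath Mining NL.
By sibling attribution (R1), Chloe Varga is treated as owning Mateo Varga's 31% interest in Stonebridge Media Ltd.
Chain via Ridgefield Services GmbH (R3): 65% × 23% = 14.95% of Stonebridge Media Ltd.
Chain via Brightpath Mining NL (R3): 48% × 29% = 13.92% of Stonebridge Media Ltd.
Direct interest in Stonebridge Media Ltd: 31%.
Aggregating (R2): 14.95% + 13.92% + 31% = 59.87%.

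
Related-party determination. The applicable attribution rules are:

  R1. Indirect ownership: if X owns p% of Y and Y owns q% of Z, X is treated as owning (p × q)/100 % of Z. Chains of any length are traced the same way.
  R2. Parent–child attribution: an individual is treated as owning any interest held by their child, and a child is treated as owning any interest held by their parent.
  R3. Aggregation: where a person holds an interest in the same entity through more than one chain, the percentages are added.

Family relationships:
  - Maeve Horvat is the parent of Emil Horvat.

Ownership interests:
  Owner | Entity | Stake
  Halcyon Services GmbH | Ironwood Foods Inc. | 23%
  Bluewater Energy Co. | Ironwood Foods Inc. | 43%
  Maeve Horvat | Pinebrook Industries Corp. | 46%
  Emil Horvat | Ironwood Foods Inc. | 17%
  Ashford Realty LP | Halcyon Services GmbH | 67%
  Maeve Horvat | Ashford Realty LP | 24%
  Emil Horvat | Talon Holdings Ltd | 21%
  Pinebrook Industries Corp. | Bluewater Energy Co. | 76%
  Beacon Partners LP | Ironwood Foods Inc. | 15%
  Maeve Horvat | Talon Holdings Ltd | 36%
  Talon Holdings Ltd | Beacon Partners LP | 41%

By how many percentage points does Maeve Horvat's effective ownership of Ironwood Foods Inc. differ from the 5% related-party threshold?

34.2367

By parent–child attribution (R2), Maeve Horvat is treated as also owning Emil Horvat's interest in Talon Holdings Ltd, giving 36% + 21% = 57%.
By parent–child attribution (R2), Maeve Horvat is treated as owning Emil Horvat's 17% interest in Ironwood Foods Inc.
Chain via Pinebrook Industries Corp. → Bluewater Energy Co. (R1): 46% × 76% × 43% = 15.0328% of Ironwood Foods Inc.
Chain via Ashford Realty LP → Halcyon Services GmbH (R1): 24% × 67% × 23% = 3.6984% of Ironwood Foods Inc.
Chain via Talon Holdings Ltd → Beacon Partners LP (R1): 57% × 41% × 15% = 3.5055% of Ironwood Foods Inc.
Direct interest in Ironwood Foods Inc: 17%.
Aggregating (R3): 15.0328% + 3.6984% + 3.5055% + 17% = 39.2367%.
39.2367% exceeds the 5% threshold by 34.2367 percentage points.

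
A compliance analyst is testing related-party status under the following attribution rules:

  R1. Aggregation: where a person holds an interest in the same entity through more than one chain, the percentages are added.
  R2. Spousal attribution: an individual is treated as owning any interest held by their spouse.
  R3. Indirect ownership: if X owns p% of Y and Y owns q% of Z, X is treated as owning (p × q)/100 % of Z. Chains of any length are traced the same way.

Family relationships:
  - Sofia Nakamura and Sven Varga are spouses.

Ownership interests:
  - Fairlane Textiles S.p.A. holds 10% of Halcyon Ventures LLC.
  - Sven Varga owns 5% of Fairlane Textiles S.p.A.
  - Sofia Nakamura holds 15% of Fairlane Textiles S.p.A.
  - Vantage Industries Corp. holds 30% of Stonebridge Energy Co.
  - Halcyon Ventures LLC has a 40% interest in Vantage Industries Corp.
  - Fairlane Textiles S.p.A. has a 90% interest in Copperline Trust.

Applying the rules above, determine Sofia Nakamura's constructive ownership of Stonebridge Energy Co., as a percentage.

0.24%

By spousal attribution (R2), Sofia Nakamura is treated as also owning Sven Varga's interest in Fairlane Textiles S.p.A, giving 15% + 5% = 20%.
Chain via Fairlane Textiles S.p.A. → Halcyon Ventures LLC → Vantage Industries Corp. (R3): 20% × 10% × 40% × 30% = 0.24% of Stonebridge Energy Co.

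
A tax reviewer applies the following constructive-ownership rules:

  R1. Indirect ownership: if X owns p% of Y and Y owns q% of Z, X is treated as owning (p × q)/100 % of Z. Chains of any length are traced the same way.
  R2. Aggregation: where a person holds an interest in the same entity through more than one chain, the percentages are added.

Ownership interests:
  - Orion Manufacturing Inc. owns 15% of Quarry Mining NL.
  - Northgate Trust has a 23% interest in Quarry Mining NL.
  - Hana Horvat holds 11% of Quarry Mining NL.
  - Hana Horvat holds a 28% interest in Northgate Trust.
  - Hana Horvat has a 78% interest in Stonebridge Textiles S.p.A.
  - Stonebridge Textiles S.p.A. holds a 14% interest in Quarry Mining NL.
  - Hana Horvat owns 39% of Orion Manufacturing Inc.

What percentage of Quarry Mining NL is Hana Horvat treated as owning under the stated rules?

Chain via Stonebridge Textiles S.p.A. (R1): 78% × 14% = 10.92% of Quarry Mining NL.
Chain via Northgate Trust (R1): 28% × 23% = 6.44% of Quarry Mining NL.
Chain via Orion Manufacturing Inc. (R1): 39% × 15% = 5.85% of Quarry Mining NL.
Direct interest in Quarry Mining NL: 11%.
Aggregating (R2): 10.92% + 6.44% + 5.85% + 11% = 34.21%.

34.21%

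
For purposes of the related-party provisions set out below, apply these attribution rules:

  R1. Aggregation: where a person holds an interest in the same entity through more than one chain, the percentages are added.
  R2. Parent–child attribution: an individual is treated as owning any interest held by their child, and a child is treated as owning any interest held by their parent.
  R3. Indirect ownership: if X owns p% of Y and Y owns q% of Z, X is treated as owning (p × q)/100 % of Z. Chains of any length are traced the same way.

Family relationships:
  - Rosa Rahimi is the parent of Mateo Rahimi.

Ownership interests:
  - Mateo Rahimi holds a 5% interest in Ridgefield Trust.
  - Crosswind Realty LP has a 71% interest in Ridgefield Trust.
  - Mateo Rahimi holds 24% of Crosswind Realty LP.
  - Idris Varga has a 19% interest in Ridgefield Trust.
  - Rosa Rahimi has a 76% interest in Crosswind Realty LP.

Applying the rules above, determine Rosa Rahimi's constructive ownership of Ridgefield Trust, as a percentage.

76%

By parent–child attribution (R2), Rosa Rahimi is treated as also owning Mateo Rahimi's interest in Crosswind Realty LP, giving 76% + 24% = 100%.
By parent–child attribution (R2), Rosa Rahimi is treated as owning Mateo Rahimi's 5% interest in Ridgefield Trust.
Chain via Crosswind Realty LP (R3): 100% × 71% = 71% of Ridgefield Trust.
Direct interest in Ridgefield Trust: 5%.
Aggregating (R1): 71% + 5% = 76%.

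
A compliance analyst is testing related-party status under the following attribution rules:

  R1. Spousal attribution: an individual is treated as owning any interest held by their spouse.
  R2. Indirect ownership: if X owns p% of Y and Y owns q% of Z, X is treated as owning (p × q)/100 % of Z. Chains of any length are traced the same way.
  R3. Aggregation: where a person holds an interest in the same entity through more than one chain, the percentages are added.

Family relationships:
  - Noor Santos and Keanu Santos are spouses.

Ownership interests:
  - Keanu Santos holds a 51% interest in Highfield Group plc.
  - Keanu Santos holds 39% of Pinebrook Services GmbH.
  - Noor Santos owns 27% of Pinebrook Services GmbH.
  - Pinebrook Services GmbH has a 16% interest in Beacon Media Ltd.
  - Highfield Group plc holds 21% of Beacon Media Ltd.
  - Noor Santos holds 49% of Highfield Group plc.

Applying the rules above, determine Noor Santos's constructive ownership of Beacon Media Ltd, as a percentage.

By spousal attribution (R1), Noor Santos is treated as also owning Keanu Santos's interest in Pinebrook Services GmbH, giving 27% + 39% = 66%.
By spousal attribution (R1), Noor Santos is treated as also owning Keanu Santos's interest in Highfield Group plc, giving 49% + 51% = 100%.
Chain via Pinebrook Services GmbH (R2): 66% × 16% = 10.56% of Beacon Media Ltd.
Chain via Highfield Group plc (R2): 100% × 21% = 21% of Beacon Media Ltd.
Aggregating (R3): 10.56% + 21% = 31.56%.

31.56%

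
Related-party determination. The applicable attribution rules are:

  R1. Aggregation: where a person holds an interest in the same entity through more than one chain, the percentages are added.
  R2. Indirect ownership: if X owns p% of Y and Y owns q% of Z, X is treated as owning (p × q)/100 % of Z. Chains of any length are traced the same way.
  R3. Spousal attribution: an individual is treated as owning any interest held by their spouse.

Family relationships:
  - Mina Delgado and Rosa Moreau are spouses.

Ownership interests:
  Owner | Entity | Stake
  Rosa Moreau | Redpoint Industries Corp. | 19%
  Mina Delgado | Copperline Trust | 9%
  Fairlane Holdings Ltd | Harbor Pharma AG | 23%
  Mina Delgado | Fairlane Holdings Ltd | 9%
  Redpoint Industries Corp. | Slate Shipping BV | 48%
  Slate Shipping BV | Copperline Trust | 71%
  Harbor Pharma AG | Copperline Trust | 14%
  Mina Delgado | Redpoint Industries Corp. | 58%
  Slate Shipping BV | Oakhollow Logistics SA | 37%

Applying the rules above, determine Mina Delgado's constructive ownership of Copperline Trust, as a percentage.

35.5314%

By spousal attribution (R3), Mina Delgado is treated as also owning Rosa Moreau's interest in Redpoint Industries Corp, giving 58% + 19% = 77%.
Chain via Redpoint Industries Corp. → Slate Shipping BV (R2): 77% × 48% × 71% = 26.2416% of Copperline Trust.
Chain via Fairlane Holdings Ltd → Harbor Pharma AG (R2): 9% × 23% × 14% = 0.2898% of Copperline Trust.
Direct interest in Copperline Trust: 9%.
Aggregating (R1): 26.2416% + 0.2898% + 9% = 35.5314%.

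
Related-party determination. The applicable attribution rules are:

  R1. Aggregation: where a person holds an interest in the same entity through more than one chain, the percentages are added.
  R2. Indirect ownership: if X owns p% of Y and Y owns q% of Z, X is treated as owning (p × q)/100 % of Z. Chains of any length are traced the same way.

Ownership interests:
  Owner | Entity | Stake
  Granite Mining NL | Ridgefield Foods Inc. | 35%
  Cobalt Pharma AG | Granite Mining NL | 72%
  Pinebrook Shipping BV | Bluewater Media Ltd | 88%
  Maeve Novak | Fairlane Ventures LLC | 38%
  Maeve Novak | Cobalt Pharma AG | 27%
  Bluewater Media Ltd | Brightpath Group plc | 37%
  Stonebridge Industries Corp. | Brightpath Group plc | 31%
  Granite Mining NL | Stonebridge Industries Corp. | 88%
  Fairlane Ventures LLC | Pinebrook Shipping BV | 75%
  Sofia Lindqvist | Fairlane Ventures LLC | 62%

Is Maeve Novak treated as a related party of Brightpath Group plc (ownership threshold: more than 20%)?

No

Chain via Fairlane Ventures LLC → Pinebrook Shipping BV → Bluewater Media Ltd (R2): 38% × 75% × 88% × 37% = 9.2796% of Brightpath Group plc.
Chain via Cobalt Pharma AG → Granite Mining NL → Stonebridge Industries Corp. (R2): 27% × 72% × 88% × 31% = 5.303232% of Brightpath Group plc.
Aggregating (R1): 9.2796% + 5.303232% = 14.582832%.
14.582832% does not exceed the 20% threshold, so Maeve is not a related party to Brightpath Group plc.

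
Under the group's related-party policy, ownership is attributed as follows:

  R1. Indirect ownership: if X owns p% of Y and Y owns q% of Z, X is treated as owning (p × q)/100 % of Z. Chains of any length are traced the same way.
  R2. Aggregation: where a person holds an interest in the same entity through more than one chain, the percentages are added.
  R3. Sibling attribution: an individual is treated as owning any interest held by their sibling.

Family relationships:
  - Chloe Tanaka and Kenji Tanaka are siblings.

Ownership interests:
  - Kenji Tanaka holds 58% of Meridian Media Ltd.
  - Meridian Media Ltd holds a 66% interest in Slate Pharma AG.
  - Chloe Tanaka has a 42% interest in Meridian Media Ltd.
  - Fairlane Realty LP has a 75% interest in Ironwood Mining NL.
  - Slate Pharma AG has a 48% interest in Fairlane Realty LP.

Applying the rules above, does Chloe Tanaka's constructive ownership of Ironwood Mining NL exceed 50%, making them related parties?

By sibling attribution (R3), Chloe Tanaka is treated as also owning Kenji Tanaka's interest in Meridian Media Ltd, giving 42% + 58% = 100%.
Chain via Meridian Media Ltd → Slate Pharma AG → Fairlane Realty LP (R1): 100% × 66% × 48% × 75% = 23.76% of Ironwood Mining NL.
23.76% does not exceed the 50% threshold, so Chloe is not a related party to Ironwood Mining NL.

No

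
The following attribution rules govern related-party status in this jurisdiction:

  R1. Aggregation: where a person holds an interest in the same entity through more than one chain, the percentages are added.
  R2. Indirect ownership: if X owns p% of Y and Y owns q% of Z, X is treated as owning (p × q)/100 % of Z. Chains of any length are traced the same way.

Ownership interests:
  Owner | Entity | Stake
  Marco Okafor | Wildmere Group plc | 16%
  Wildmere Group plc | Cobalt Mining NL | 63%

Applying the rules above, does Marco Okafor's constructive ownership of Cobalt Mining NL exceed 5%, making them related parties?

Chain via Wildmere Group plc (R2): 16% × 63% = 10.08% of Cobalt Mining NL.
10.08% exceeds the 5% threshold, so Marco is a related party to Cobalt Mining NL.

Yes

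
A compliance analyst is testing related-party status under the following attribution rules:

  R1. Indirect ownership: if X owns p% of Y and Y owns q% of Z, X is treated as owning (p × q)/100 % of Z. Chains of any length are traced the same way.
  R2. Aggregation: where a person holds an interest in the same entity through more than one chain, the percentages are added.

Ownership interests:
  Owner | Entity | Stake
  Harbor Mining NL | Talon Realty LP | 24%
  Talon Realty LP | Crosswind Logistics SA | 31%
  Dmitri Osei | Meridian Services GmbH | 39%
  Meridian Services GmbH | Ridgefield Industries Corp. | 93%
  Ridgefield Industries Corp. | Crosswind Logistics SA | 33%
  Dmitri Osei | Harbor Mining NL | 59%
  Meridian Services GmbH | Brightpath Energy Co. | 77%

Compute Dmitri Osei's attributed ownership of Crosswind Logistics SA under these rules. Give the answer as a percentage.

Chain via Harbor Mining NL → Talon Realty LP (R1): 59% × 24% × 31% = 4.3896% of Crosswind Logistics SA.
Chain via Meridian Services GmbH → Ridgefield Industries Corp. (R1): 39% × 93% × 33% = 11.9691% of Crosswind Logistics SA.
Aggregating (R2): 4.3896% + 11.9691% = 16.3587%.

16.3587%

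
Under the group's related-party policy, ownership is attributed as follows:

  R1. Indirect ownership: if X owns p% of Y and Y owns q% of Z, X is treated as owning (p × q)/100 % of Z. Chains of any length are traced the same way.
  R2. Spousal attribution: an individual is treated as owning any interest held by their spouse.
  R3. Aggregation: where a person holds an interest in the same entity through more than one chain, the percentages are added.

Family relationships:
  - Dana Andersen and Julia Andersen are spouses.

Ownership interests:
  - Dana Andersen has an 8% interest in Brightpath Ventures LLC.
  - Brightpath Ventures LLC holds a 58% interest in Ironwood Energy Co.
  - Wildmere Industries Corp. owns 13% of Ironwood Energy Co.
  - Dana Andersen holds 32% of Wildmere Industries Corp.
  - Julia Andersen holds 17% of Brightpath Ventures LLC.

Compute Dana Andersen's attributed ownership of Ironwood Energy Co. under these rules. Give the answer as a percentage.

By spousal attribution (R2), Dana Andersen is treated as also owning Julia Andersen's interest in Brightpath Ventures LLC, giving 8% + 17% = 25%.
Chain via Wildmere Industries Corp. (R1): 32% × 13% = 4.16% of Ironwood Energy Co.
Chain via Brightpath Ventures LLC (R1): 25% × 58% = 14.5% of Ironwood Energy Co.
Aggregating (R3): 4.16% + 14.5% = 18.66%.

18.66%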